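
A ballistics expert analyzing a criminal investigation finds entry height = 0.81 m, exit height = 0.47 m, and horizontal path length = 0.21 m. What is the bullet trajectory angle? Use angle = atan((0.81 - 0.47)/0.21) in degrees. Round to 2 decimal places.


Bullet trajectory angle:
Height difference = 0.81 - 0.47 = 0.34 m
angle = atan(0.34 / 0.21)
angle = atan(1.619048)
angle = 58.30 degrees

58.30


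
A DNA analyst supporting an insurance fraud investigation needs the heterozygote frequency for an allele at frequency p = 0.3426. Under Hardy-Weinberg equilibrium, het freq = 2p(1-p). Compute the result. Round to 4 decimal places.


Hardy-Weinberg heterozygote frequency:
q = 1 - p = 1 - 0.3426 = 0.6574
2pq = 2 * 0.3426 * 0.6574 = 0.4505

0.4505


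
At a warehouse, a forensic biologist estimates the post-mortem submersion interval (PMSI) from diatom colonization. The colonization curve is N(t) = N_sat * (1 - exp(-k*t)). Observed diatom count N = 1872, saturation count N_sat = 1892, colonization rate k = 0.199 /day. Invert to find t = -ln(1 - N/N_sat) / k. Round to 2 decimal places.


PMSI from diatom colonization curve:
N / N_sat = 1872 / 1892 = 0.989429
1 - N/N_sat = 0.010571
ln(1 - N/N_sat) = -4.549641
t = -ln(1 - N/N_sat) / k = -(-4.549641) / 0.199 = 22.86 days

22.86


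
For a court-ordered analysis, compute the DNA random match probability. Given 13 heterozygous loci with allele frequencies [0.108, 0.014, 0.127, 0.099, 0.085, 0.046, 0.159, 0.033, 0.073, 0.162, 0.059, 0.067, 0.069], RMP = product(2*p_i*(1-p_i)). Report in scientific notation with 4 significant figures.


Computing RMP for 13 loci:
Locus 1: 2 * 0.108 * 0.892 = 0.192672
Locus 2: 2 * 0.014 * 0.986 = 0.027608
Locus 3: 2 * 0.127 * 0.873 = 0.221742
Locus 4: 2 * 0.099 * 0.901 = 0.178398
Locus 5: 2 * 0.085 * 0.915 = 0.15555
Locus 6: 2 * 0.046 * 0.954 = 0.087768
Locus 7: 2 * 0.159 * 0.841 = 0.267438
Locus 8: 2 * 0.033 * 0.967 = 0.063822
Locus 9: 2 * 0.073 * 0.927 = 0.135342
Locus 10: 2 * 0.162 * 0.838 = 0.271512
Locus 11: 2 * 0.059 * 0.941 = 0.111038
Locus 12: 2 * 0.067 * 0.933 = 0.125022
Locus 13: 2 * 0.069 * 0.931 = 0.128478
RMP = 3.214e-12

3.214e-12


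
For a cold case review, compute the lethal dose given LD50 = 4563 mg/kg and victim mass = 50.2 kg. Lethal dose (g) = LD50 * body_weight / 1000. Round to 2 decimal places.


Lethal dose calculation:
Lethal dose = LD50 * body_weight / 1000
= 4563 * 50.2 / 1000
= 229062.6 / 1000
= 229.06 g

229.06


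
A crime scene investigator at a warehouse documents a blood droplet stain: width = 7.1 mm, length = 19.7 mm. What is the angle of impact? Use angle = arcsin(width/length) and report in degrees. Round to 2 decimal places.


Blood spatter impact angle calculation:
width / length = 7.1 / 19.7 = 0.360406
angle = arcsin(0.360406)
angle = 21.13 degrees

21.13


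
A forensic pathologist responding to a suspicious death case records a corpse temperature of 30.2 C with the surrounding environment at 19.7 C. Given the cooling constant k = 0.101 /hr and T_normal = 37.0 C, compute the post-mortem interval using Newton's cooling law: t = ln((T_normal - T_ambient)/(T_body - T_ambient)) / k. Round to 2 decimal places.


Using Newton's law of cooling:
t = ln((T_normal - T_ambient) / (T_body - T_ambient)) / k
T_normal - T_ambient = 17.3
T_body - T_ambient = 10.5
Ratio = 1.647619
ln(ratio) = 0.499331
t = 0.499331 / 0.101 = 4.94 hours

4.94


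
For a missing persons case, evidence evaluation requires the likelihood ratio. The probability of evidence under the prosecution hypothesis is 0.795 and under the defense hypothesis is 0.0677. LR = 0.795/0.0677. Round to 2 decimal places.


Likelihood ratio calculation:
LR = P(E|Hp) / P(E|Hd)
LR = 0.795 / 0.0677
LR = 11.74

11.74


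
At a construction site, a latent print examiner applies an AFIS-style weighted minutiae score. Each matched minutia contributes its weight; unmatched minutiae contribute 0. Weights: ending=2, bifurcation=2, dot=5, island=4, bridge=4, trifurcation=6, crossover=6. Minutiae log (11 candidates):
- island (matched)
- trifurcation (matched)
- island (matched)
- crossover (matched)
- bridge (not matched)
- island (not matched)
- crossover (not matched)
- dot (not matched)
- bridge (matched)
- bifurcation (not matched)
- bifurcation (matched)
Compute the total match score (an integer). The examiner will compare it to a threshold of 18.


Weighted minutiae match score:
  island: matched, +4 (running total 4)
  trifurcation: matched, +6 (running total 10)
  island: matched, +4 (running total 14)
  crossover: matched, +6 (running total 20)
  bridge: not matched, +0
  island: not matched, +0
  crossover: not matched, +0
  dot: not matched, +0
  bridge: matched, +4 (running total 24)
  bifurcation: not matched, +0
  bifurcation: matched, +2 (running total 26)
Total score = 26
Threshold = 18; verdict = identification

26


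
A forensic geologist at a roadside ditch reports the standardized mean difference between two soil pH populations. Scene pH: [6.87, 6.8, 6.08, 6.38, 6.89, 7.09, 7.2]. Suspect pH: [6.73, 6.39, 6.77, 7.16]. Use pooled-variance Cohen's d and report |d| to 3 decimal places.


Pooled-variance Cohen's d for soil pH comparison:
Scene mean = 47.31 / 7 = 6.758571
Suspect mean = 27.05 / 4 = 6.7625
Scene sample variance s_s^2 = 0.156648
Suspect sample variance s_c^2 = 0.099292
Pooled variance = ((n_s-1)*s_s^2 + (n_c-1)*s_c^2) / (n_s + n_c - 2) = 0.137529
Pooled SD = sqrt(0.137529) = 0.370849
Mean difference = -0.003929
|d| = |-0.003929| / 0.370849 = 0.011

0.011


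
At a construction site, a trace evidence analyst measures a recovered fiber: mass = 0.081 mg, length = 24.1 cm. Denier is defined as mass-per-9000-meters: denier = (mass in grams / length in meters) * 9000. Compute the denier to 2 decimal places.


Denier calculation:
Mass in grams = 0.081 mg / 1000 = 0.000081 g
Length in meters = 24.1 cm / 100 = 0.241 m
Linear density = mass / length = 0.000081 / 0.241 = 0.0003361 g/m
Denier = (g/m) * 9000 = 0.0003361 * 9000 = 3.02

3.02


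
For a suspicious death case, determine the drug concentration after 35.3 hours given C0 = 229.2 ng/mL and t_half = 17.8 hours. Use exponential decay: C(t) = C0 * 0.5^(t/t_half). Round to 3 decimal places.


Drug concentration decay:
Number of half-lives = t / t_half = 35.3 / 17.8 = 1.983146
Decay factor = 0.5^1.983146 = 0.2529377
C(t) = 229.2 * 0.2529377 = 57.973 ng/mL

57.973


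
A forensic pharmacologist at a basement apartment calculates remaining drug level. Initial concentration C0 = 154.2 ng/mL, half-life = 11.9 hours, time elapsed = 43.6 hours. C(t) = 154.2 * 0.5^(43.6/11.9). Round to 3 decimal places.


Drug concentration decay:
Number of half-lives = t / t_half = 43.6 / 11.9 = 3.663866
Decay factor = 0.5^3.663866 = 0.07889808
C(t) = 154.2 * 0.07889808 = 12.166 ng/mL

12.166


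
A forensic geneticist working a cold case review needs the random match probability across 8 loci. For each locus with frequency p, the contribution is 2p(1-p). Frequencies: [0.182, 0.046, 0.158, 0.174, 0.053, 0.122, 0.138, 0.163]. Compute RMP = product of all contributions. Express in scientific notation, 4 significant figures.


Computing RMP for 8 loci:
Locus 1: 2 * 0.182 * 0.818 = 0.297752
Locus 2: 2 * 0.046 * 0.954 = 0.087768
Locus 3: 2 * 0.158 * 0.842 = 0.266072
Locus 4: 2 * 0.174 * 0.826 = 0.287448
Locus 5: 2 * 0.053 * 0.947 = 0.100382
Locus 6: 2 * 0.122 * 0.878 = 0.214232
Locus 7: 2 * 0.138 * 0.862 = 0.237912
Locus 8: 2 * 0.163 * 0.837 = 0.272862
RMP = 2.790e-06

2.790e-06


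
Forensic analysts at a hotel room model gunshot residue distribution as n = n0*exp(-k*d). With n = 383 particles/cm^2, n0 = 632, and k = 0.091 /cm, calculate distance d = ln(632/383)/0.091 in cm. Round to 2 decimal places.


GSR distance calculation:
n0/n = 632 / 383 = 1.650131
ln(n0/n) = 0.500855
d = 0.500855 / 0.091 = 5.50 cm

5.50


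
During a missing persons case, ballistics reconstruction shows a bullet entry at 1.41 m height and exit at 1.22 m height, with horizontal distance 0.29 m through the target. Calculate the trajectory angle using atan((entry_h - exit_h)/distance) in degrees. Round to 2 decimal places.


Bullet trajectory angle:
Height difference = 1.41 - 1.22 = 0.19 m
angle = atan(0.19 / 0.29)
angle = atan(0.655172)
angle = 33.23 degrees

33.23


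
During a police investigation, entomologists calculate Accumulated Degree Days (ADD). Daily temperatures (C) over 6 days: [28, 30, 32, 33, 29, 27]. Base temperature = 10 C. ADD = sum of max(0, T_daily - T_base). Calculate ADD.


Computing ADD day by day:
Day 1: max(0, 28 - 10) = 18
Day 2: max(0, 30 - 10) = 20
Day 3: max(0, 32 - 10) = 22
Day 4: max(0, 33 - 10) = 23
Day 5: max(0, 29 - 10) = 19
Day 6: max(0, 27 - 10) = 17
Total ADD = 119

119


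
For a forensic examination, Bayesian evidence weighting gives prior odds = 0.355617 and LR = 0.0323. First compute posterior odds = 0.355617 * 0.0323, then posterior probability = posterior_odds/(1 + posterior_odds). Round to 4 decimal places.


Bayesian evidence evaluation:
Posterior odds = prior_odds * LR = 0.355617 * 0.0323 = 0.01148643
Posterior probability = posterior_odds / (1 + posterior_odds)
= 0.01148643 / (1 + 0.01148643)
= 0.01148643 / 1.01148643
= 0.0114

0.0114


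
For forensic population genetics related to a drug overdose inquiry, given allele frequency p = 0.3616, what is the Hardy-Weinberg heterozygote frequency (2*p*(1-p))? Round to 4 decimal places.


Hardy-Weinberg heterozygote frequency:
q = 1 - p = 1 - 0.3616 = 0.6384
2pq = 2 * 0.3616 * 0.6384 = 0.4617

0.4617


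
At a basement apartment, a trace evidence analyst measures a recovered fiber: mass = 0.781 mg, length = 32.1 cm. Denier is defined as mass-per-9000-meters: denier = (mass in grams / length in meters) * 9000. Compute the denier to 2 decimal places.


Denier calculation:
Mass in grams = 0.781 mg / 1000 = 0.000781 g
Length in meters = 32.1 cm / 100 = 0.321 m
Linear density = mass / length = 0.000781 / 0.321 = 0.00243302 g/m
Denier = (g/m) * 9000 = 0.00243302 * 9000 = 21.90

21.90


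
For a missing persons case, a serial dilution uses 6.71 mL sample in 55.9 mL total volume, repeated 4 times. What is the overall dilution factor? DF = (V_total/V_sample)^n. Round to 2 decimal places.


Dilution factor calculation:
Single dilution = V_total / V_sample = 55.9 / 6.71 ≈ 8.330849
Number of dilutions = 4
Total DF = (55.9 / 6.71)^4 (full precision, rounded at the end) = 4816.78

4816.78


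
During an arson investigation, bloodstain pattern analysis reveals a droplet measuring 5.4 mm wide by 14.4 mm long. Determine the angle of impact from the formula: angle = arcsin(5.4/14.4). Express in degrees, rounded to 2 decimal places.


Blood spatter impact angle calculation:
width / length = 5.4 / 14.4 = 0.375
angle = arcsin(0.375)
angle = 22.02 degrees

22.02


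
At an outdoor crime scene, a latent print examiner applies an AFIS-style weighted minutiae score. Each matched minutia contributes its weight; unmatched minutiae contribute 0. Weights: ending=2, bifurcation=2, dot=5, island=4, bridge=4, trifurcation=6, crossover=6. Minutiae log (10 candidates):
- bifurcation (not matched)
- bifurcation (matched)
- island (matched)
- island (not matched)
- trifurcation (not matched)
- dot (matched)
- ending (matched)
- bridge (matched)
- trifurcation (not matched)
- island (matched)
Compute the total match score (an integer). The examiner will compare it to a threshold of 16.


Weighted minutiae match score:
  bifurcation: not matched, +0
  bifurcation: matched, +2 (running total 2)
  island: matched, +4 (running total 6)
  island: not matched, +0
  trifurcation: not matched, +0
  dot: matched, +5 (running total 11)
  ending: matched, +2 (running total 13)
  bridge: matched, +4 (running total 17)
  trifurcation: not matched, +0
  island: matched, +4 (running total 21)
Total score = 21
Threshold = 16; verdict = identification

21


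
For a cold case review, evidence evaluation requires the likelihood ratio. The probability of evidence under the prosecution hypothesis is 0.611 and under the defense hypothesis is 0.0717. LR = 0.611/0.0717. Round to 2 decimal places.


Likelihood ratio calculation:
LR = P(E|Hp) / P(E|Hd)
LR = 0.611 / 0.0717
LR = 8.52

8.52


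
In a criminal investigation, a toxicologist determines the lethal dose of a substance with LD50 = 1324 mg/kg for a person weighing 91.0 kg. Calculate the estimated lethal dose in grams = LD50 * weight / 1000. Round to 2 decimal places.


Lethal dose calculation:
Lethal dose = LD50 * body_weight / 1000
= 1324 * 91.0 / 1000
= 120484 / 1000
= 120.48 g

120.48


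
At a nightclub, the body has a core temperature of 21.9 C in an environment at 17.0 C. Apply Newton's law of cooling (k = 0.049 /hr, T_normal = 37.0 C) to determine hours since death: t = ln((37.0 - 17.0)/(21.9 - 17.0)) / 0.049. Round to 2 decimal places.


Using Newton's law of cooling:
t = ln((T_normal - T_ambient) / (T_body - T_ambient)) / k
T_normal - T_ambient = 20.0
T_body - T_ambient = 4.9
Ratio = 4.081633
ln(ratio) = 1.406497
t = 1.406497 / 0.049 = 28.70 hours

28.70


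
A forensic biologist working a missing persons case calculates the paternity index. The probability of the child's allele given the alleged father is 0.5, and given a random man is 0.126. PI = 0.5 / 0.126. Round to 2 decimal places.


Paternity Index calculation:
PI = P(allele|father) / P(allele|random)
PI = 0.5 / 0.126
PI = 3.97

3.97


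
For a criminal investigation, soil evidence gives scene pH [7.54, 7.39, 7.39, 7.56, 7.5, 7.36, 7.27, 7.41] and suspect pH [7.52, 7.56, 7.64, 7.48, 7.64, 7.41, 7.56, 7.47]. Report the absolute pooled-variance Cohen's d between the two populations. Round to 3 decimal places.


Pooled-variance Cohen's d for soil pH comparison:
Scene mean = 59.42 / 8 = 7.4275
Suspect mean = 60.28 / 8 = 7.535
Scene sample variance s_s^2 = 0.009707
Suspect sample variance s_c^2 = 0.006629
Pooled variance = ((n_s-1)*s_s^2 + (n_c-1)*s_c^2) / (n_s + n_c - 2) = 0.008168
Pooled SD = sqrt(0.008168) = 0.090377
Mean difference = -0.1075
|d| = |-0.1075| / 0.090377 = 1.189

1.189


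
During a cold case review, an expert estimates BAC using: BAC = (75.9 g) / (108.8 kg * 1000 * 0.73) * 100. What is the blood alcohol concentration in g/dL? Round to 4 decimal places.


Applying the Widmark formula:
BAC = (dose_g / (body_wt * 1000 * r)) * 100
Denominator = 108.8 * 1000 * 0.73 = 79424
BAC = (75.9 / 79424) * 100
BAC = 0.0956 g/dL

0.0956


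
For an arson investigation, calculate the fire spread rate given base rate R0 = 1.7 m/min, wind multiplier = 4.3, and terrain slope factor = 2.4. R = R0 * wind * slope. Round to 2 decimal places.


Fire spread rate calculation:
R = R0 * wind_factor * slope_factor
= 1.7 * 4.3 * 2.4
= 7.31 * 2.4
= 17.54 m/min

17.54


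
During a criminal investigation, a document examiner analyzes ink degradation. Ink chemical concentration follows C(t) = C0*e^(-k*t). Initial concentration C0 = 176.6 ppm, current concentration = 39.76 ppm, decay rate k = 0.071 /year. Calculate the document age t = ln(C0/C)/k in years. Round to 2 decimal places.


Document age estimation:
C0/C = 176.6 / 39.76 = 4.44165
ln(C0/C) = 1.491026
t = 1.491026 / 0.071 = 21.00 years

21.00


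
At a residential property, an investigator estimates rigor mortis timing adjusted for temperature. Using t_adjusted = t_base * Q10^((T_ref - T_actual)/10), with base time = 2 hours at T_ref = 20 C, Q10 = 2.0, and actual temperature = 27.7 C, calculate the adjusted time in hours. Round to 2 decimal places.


Rigor mortis time adjustment:
Exponent = (T_ref - T_actual) / 10 = (20 - 27.7) / 10 = -0.77
Q10 factor = 2.0^-0.77 = 0.58642
t_adjusted = 2 * 0.58642 = 1.17 hours

1.17


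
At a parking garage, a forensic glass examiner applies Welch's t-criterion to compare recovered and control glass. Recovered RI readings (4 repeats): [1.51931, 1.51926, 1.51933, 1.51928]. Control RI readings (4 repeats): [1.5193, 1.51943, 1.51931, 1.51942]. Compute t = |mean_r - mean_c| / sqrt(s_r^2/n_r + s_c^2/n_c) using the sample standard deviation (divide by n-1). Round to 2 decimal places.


Welch's t-criterion for glass RI comparison:
Recovered mean = sum / n_r = 6.07718 / 4 = 1.519295
Control mean = sum / n_c = 6.07746 / 4 = 1.519365
Recovered sample variance s_r^2 = 9.66667e-10
Control sample variance s_c^2 = 4.83333e-09
Welch SE (unpooled) = sqrt(s_r^2/n_r + s_c^2/n_c) = sqrt(2.41667e-10 + 1.20833e-09) = sqrt(1.45e-09) = 3.80789e-05
|mean_r - mean_c| = 7e-05
t = 7e-05 / 3.80789e-05 = 1.84

1.84


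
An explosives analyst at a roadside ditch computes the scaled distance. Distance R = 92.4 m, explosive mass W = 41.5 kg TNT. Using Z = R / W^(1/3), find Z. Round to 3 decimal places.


Scaled distance calculation:
W^(1/3) = 41.5^(1/3) = 3.462178
Z = R / W^(1/3) = 92.4 / 3.462178
Z = 26.688 m/kg^(1/3)

26.688


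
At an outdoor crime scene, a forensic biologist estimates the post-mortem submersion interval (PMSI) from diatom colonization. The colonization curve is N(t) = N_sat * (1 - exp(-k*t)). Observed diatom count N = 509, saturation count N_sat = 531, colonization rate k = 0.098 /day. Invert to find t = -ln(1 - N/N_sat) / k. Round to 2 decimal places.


PMSI from diatom colonization curve:
N / N_sat = 509 / 531 = 0.958569
1 - N/N_sat = 0.041431
ln(1 - N/N_sat) = -3.183726
t = -ln(1 - N/N_sat) / k = -(-3.183726) / 0.098 = 32.49 days

32.49


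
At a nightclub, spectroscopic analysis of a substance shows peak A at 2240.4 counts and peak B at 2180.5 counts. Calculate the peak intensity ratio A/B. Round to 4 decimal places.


Spectral peak ratio:
Peak A = 2240.4 counts
Peak B = 2180.5 counts
Ratio = 2240.4 / 2180.5 = 1.0275

1.0275


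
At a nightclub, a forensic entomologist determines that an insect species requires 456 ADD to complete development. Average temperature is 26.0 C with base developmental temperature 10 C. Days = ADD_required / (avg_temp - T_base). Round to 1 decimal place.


Insect development time:
Effective temperature = avg_temp - T_base = 26.0 - 10 = 16.0 C
Days = ADD / effective_temp = 456 / 16.0 = 28.5 days

28.5


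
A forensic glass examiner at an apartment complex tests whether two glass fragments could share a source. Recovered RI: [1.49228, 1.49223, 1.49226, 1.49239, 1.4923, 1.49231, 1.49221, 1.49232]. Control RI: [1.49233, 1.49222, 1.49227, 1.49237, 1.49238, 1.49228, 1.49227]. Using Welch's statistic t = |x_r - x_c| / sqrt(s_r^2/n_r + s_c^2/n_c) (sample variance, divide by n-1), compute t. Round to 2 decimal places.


Welch's t-criterion for glass RI comparison:
Recovered mean = sum / n_r = 11.9383 / 8 = 1.4922875
Control mean = sum / n_c = 10.44612 / 7 = 1.4923029
Recovered sample variance s_r^2 = 3.19286e-09
Control sample variance s_c^2 = 3.45714e-09
Welch SE (unpooled) = sqrt(s_r^2/n_r + s_c^2/n_c) = sqrt(3.99107e-10 + 4.93878e-10) = sqrt(8.92985e-10) = 2.98829e-05
|mean_r - mean_c| = 1.53571e-05
t = 1.53571e-05 / 2.98829e-05 = 0.51

0.51


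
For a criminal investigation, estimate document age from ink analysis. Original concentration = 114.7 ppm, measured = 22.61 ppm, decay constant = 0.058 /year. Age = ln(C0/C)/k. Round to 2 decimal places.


Document age estimation:
C0/C = 114.7 / 22.61 = 5.072977
ln(C0/C) = 1.623928
t = 1.623928 / 0.058 = 28.00 years

28.00


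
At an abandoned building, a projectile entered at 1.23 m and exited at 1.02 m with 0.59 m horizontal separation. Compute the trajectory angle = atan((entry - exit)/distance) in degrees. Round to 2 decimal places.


Bullet trajectory angle:
Height difference = 1.23 - 1.02 = 0.21 m
angle = atan(0.21 / 0.59)
angle = atan(0.355932)
angle = 19.59 degrees

19.59


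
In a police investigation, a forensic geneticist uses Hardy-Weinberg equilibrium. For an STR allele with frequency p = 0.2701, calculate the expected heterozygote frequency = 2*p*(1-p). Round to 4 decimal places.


Hardy-Weinberg heterozygote frequency:
q = 1 - p = 1 - 0.2701 = 0.7299
2pq = 2 * 0.2701 * 0.7299 = 0.3943

0.3943


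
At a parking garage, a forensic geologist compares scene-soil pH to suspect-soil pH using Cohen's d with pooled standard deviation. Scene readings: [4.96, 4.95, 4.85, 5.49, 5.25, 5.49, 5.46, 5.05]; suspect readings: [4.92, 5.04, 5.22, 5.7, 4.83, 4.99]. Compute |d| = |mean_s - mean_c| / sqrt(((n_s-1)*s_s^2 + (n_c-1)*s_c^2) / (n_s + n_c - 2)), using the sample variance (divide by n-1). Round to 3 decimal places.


Pooled-variance Cohen's d for soil pH comparison:
Scene mean = 41.5 / 8 = 5.1875
Suspect mean = 30.7 / 6 = 5.116667
Scene sample variance s_s^2 = 0.071736
Suspect sample variance s_c^2 = 0.098747
Pooled variance = ((n_s-1)*s_s^2 + (n_c-1)*s_c^2) / (n_s + n_c - 2) = 0.08299
Pooled SD = sqrt(0.08299) = 0.28808
Mean difference = 0.070833
|d| = |0.070833| / 0.28808 = 0.246

0.246


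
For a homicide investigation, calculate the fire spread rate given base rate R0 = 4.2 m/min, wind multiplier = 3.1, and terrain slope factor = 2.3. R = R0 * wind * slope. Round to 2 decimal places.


Fire spread rate calculation:
R = R0 * wind_factor * slope_factor
= 4.2 * 3.1 * 2.3
= 13.02 * 2.3
= 29.95 m/min

29.95


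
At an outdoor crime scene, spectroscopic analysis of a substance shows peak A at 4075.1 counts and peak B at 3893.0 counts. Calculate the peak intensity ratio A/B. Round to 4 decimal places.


Spectral peak ratio:
Peak A = 4075.1 counts
Peak B = 3893.0 counts
Ratio = 4075.1 / 3893.0 = 1.0468

1.0468


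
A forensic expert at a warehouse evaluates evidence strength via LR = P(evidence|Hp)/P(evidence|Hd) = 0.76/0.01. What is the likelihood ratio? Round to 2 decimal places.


Likelihood ratio calculation:
LR = P(E|Hp) / P(E|Hd)
LR = 0.76 / 0.01
LR = 76.00

76.00


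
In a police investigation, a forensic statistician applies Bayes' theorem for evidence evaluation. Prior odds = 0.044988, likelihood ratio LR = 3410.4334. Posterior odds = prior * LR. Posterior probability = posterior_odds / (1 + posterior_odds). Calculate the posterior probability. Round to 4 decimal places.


Bayesian evidence evaluation:
Posterior odds = prior_odds * LR = 0.044988 * 3410.4334 = 153.4286
Posterior probability = posterior_odds / (1 + posterior_odds)
= 153.4286 / (1 + 153.4286)
= 153.4286 / 154.4286
= 0.9935

0.9935


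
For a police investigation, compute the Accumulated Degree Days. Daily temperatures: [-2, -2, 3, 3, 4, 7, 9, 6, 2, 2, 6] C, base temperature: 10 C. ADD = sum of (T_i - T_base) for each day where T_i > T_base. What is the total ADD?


Computing ADD day by day:
Day 1: max(0, -2 - 10) = 0
Day 2: max(0, -2 - 10) = 0
Day 3: max(0, 3 - 10) = 0
Day 4: max(0, 3 - 10) = 0
Day 5: max(0, 4 - 10) = 0
Day 6: max(0, 7 - 10) = 0
Day 7: max(0, 9 - 10) = 0
Day 8: max(0, 6 - 10) = 0
Day 9: max(0, 2 - 10) = 0
Day 10: max(0, 2 - 10) = 0
Day 11: max(0, 6 - 10) = 0
Total ADD = 0

0


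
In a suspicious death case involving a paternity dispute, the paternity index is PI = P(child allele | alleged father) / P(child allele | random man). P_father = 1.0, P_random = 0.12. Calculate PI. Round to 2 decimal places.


Paternity Index calculation:
PI = P(allele|father) / P(allele|random)
PI = 1.0 / 0.12
PI = 8.33

8.33


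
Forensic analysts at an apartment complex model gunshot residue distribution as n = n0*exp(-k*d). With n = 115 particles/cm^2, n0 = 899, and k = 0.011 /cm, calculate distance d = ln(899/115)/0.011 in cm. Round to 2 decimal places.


GSR distance calculation:
n0/n = 899 / 115 = 7.817391
ln(n0/n) = 2.056351
d = 2.056351 / 0.011 = 186.94 cm

186.94


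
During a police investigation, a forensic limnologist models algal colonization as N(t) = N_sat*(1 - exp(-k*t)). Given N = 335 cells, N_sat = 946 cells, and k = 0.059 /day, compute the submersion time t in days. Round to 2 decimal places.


PMSI from diatom colonization curve:
N / N_sat = 335 / 946 = 0.354123
1 - N/N_sat = 0.645877
ln(1 - N/N_sat) = -0.437146
t = -ln(1 - N/N_sat) / k = -(-0.437146) / 0.059 = 7.41 days

7.41


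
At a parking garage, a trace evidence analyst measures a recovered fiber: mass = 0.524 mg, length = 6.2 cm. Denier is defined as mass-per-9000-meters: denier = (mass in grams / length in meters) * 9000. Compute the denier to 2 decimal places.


Denier calculation:
Mass in grams = 0.524 mg / 1000 = 0.000524 g
Length in meters = 6.2 cm / 100 = 0.062 m
Linear density = mass / length = 0.000524 / 0.062 = 0.00845161 g/m
Denier = (g/m) * 9000 = 0.00845161 * 9000 = 76.06

76.06


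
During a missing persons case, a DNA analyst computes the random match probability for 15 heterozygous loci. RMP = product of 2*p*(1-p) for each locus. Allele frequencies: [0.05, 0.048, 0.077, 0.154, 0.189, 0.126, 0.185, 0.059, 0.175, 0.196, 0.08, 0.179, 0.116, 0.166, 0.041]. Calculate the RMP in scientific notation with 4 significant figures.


Computing RMP for 15 loci:
Locus 1: 2 * 0.05 * 0.95 = 0.095
Locus 2: 2 * 0.048 * 0.952 = 0.091392
Locus 3: 2 * 0.077 * 0.923 = 0.142142
Locus 4: 2 * 0.154 * 0.846 = 0.260568
Locus 5: 2 * 0.189 * 0.811 = 0.306558
Locus 6: 2 * 0.126 * 0.874 = 0.220248
Locus 7: 2 * 0.185 * 0.815 = 0.30155
Locus 8: 2 * 0.059 * 0.941 = 0.111038
Locus 9: 2 * 0.175 * 0.825 = 0.28875
Locus 10: 2 * 0.196 * 0.804 = 0.315168
Locus 11: 2 * 0.08 * 0.92 = 0.1472
Locus 12: 2 * 0.179 * 0.821 = 0.293918
Locus 13: 2 * 0.116 * 0.884 = 0.205088
Locus 14: 2 * 0.166 * 0.834 = 0.276888
Locus 15: 2 * 0.041 * 0.959 = 0.078638
RMP = 1.278e-11

1.278e-11


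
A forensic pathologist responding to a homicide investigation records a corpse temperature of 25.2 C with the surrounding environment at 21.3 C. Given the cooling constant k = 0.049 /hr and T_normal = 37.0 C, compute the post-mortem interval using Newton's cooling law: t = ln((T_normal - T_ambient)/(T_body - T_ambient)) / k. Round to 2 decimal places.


Using Newton's law of cooling:
t = ln((T_normal - T_ambient) / (T_body - T_ambient)) / k
T_normal - T_ambient = 15.7
T_body - T_ambient = 3.9
Ratio = 4.025641
ln(ratio) = 1.392684
t = 1.392684 / 0.049 = 28.42 hours

28.42


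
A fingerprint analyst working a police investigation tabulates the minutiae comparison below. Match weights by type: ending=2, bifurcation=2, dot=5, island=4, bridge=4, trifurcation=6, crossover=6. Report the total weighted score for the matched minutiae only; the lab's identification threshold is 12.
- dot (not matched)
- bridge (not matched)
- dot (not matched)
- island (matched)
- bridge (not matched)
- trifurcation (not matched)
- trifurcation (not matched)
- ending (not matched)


Weighted minutiae match score:
  dot: not matched, +0
  bridge: not matched, +0
  dot: not matched, +0
  island: matched, +4 (running total 4)
  bridge: not matched, +0
  trifurcation: not matched, +0
  trifurcation: not matched, +0
  ending: not matched, +0
Total score = 4
Threshold = 12; verdict = inconclusive

4


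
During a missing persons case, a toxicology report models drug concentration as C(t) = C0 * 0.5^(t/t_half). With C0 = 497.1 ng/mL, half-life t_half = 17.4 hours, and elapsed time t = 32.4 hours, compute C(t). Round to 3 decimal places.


Drug concentration decay:
Number of half-lives = t / t_half = 32.4 / 17.4 = 1.862069
Decay factor = 0.5^1.862069 = 0.2750815
C(t) = 497.1 * 0.2750815 = 136.743 ng/mL

136.743


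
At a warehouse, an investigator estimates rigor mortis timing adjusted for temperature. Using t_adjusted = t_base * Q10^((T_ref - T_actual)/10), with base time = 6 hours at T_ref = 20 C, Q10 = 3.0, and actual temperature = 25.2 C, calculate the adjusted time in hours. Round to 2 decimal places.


Rigor mortis time adjustment:
Exponent = (T_ref - T_actual) / 10 = (20 - 25.2) / 10 = -0.52
Q10 factor = 3.0^-0.52 = 0.5648
t_adjusted = 6 * 0.5648 = 3.39 hours

3.39


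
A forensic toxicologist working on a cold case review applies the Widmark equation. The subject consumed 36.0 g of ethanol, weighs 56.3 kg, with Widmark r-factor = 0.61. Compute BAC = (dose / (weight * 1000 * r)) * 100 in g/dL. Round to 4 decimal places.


Applying the Widmark formula:
BAC = (dose_g / (body_wt * 1000 * r)) * 100
Denominator = 56.3 * 1000 * 0.61 = 34343
BAC = (36.0 / 34343) * 100
BAC = 0.1048 g/dL

0.1048


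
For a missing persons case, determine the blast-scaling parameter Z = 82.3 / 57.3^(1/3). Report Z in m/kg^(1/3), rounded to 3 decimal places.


Scaled distance calculation:
W^(1/3) = 57.3^(1/3) = 3.855241
Z = R / W^(1/3) = 82.3 / 3.855241
Z = 21.348 m/kg^(1/3)

21.348


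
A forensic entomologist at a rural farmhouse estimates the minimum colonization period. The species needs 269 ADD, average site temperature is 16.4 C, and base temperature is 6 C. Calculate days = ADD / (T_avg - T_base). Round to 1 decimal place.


Insect development time:
Effective temperature = avg_temp - T_base = 16.4 - 6 = 10.4 C
Days = ADD / effective_temp = 269 / 10.4 = 25.9 days

25.9


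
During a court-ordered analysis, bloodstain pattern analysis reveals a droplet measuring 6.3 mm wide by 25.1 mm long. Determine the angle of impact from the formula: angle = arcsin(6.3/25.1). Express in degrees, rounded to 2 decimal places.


Blood spatter impact angle calculation:
width / length = 6.3 / 25.1 = 0.250996
angle = arcsin(0.250996)
angle = 14.54 degrees

14.54


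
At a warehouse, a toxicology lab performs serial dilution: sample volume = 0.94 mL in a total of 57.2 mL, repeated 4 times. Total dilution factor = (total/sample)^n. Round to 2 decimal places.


Dilution factor calculation:
Single dilution = V_total / V_sample = 57.2 / 0.94 ≈ 60.851064
Number of dilutions = 4
Total DF = (57.2 / 0.94)^4 (full precision, rounded at the end) = 13711112.71

13711112.71


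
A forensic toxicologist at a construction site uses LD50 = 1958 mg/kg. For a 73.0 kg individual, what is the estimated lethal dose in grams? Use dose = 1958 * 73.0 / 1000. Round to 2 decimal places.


Lethal dose calculation:
Lethal dose = LD50 * body_weight / 1000
= 1958 * 73.0 / 1000
= 142934 / 1000
= 142.93 g

142.93


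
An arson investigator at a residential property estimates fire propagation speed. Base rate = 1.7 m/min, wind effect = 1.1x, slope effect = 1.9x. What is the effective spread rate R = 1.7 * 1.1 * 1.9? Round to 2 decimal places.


Fire spread rate calculation:
R = R0 * wind_factor * slope_factor
= 1.7 * 1.1 * 1.9
= 1.87 * 1.9
= 3.55 m/min

3.55


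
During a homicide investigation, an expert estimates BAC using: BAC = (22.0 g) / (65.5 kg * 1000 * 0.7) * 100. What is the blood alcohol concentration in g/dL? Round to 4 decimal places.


Applying the Widmark formula:
BAC = (dose_g / (body_wt * 1000 * r)) * 100
Denominator = 65.5 * 1000 * 0.7 = 45850
BAC = (22.0 / 45850) * 100
BAC = 0.0480 g/dL

0.0480


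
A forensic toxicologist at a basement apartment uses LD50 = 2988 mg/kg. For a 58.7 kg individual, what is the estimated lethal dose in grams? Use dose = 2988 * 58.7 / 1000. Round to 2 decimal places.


Lethal dose calculation:
Lethal dose = LD50 * body_weight / 1000
= 2988 * 58.7 / 1000
= 175395.6 / 1000
= 175.40 g

175.40


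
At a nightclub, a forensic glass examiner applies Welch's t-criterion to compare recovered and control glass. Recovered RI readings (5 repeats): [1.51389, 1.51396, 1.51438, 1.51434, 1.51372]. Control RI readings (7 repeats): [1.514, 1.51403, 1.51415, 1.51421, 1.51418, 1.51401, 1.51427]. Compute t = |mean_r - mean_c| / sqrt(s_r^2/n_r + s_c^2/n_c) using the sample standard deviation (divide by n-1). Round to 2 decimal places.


Welch's t-criterion for glass RI comparison:
Recovered mean = sum / n_r = 7.57029 / 5 = 1.514058
Control mean = sum / n_c = 10.59885 / 7 = 1.5141214
Recovered sample variance s_r^2 = 8.382e-08
Control sample variance s_c^2 = 1.16143e-08
Welch SE (unpooled) = sqrt(s_r^2/n_r + s_c^2/n_c) = sqrt(1.6764e-08 + 1.65918e-09) = sqrt(1.84232e-08) = 0.000135732
|mean_r - mean_c| = 6.34286e-05
t = 6.34286e-05 / 0.000135732 = 0.47

0.47


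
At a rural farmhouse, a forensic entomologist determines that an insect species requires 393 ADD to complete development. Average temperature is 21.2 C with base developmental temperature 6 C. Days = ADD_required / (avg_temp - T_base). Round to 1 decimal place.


Insect development time:
Effective temperature = avg_temp - T_base = 21.2 - 6 = 15.2 C
Days = ADD / effective_temp = 393 / 15.2 = 25.9 days

25.9


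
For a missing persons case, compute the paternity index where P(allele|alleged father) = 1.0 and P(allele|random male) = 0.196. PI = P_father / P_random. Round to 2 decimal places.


Paternity Index calculation:
PI = P(allele|father) / P(allele|random)
PI = 1.0 / 0.196
PI = 5.10

5.10


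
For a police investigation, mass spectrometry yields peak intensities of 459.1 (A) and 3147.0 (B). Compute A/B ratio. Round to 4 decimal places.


Spectral peak ratio:
Peak A = 459.1 counts
Peak B = 3147.0 counts
Ratio = 459.1 / 3147.0 = 0.1459

0.1459


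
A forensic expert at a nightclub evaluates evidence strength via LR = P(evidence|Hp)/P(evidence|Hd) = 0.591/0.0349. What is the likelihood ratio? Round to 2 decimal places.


Likelihood ratio calculation:
LR = P(E|Hp) / P(E|Hd)
LR = 0.591 / 0.0349
LR = 16.93

16.93


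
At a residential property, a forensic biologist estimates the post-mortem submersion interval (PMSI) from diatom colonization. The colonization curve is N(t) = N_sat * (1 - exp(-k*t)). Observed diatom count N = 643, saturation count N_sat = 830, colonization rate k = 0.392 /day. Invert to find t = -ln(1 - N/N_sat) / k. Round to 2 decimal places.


PMSI from diatom colonization curve:
N / N_sat = 643 / 830 = 0.774699
1 - N/N_sat = 0.225301
ln(1 - N/N_sat) = -1.490318
t = -ln(1 - N/N_sat) / k = -(-1.490318) / 0.392 = 3.80 days

3.80


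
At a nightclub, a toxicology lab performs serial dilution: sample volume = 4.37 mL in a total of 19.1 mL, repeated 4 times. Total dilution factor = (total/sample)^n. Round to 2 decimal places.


Dilution factor calculation:
Single dilution = V_total / V_sample = 19.1 / 4.37 ≈ 4.370709
Number of dilutions = 4
Total DF = (19.1 / 4.37)^4 (full precision, rounded at the end) = 364.93

364.93


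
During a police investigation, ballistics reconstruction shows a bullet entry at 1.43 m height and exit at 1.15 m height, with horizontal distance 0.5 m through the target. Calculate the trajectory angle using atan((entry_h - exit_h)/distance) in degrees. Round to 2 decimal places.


Bullet trajectory angle:
Height difference = 1.43 - 1.15 = 0.28 m
angle = atan(0.28 / 0.5)
angle = atan(0.56)
angle = 29.25 degrees

29.25


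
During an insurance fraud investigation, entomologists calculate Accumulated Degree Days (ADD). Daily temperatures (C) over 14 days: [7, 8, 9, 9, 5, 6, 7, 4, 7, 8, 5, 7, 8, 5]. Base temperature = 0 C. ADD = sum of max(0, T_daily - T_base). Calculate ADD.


Computing ADD day by day:
Day 1: max(0, 7 - 0) = 7
Day 2: max(0, 8 - 0) = 8
Day 3: max(0, 9 - 0) = 9
Day 4: max(0, 9 - 0) = 9
Day 5: max(0, 5 - 0) = 5
Day 6: max(0, 6 - 0) = 6
Day 7: max(0, 7 - 0) = 7
Day 8: max(0, 4 - 0) = 4
Day 9: max(0, 7 - 0) = 7
Day 10: max(0, 8 - 0) = 8
Day 11: max(0, 5 - 0) = 5
Day 12: max(0, 7 - 0) = 7
Day 13: max(0, 8 - 0) = 8
Day 14: max(0, 5 - 0) = 5
Total ADD = 95

95


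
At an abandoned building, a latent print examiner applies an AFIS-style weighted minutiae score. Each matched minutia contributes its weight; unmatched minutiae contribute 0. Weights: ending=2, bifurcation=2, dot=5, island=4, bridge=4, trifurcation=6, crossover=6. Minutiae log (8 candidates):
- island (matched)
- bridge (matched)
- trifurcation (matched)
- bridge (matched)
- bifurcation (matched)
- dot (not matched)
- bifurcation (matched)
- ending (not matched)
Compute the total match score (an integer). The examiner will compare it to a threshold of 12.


Weighted minutiae match score:
  island: matched, +4 (running total 4)
  bridge: matched, +4 (running total 8)
  trifurcation: matched, +6 (running total 14)
  bridge: matched, +4 (running total 18)
  bifurcation: matched, +2 (running total 20)
  dot: not matched, +0
  bifurcation: matched, +2 (running total 22)
  ending: not matched, +0
Total score = 22
Threshold = 12; verdict = identification

22


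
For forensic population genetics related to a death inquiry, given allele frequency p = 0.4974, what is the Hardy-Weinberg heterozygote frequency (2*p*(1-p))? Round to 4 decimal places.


Hardy-Weinberg heterozygote frequency:
q = 1 - p = 1 - 0.4974 = 0.5026
2pq = 2 * 0.4974 * 0.5026 = 0.5000

0.5000


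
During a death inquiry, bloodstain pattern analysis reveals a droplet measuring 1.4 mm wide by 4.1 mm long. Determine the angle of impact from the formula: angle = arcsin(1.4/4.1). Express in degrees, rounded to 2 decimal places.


Blood spatter impact angle calculation:
width / length = 1.4 / 4.1 = 0.341463
angle = arcsin(0.341463)
angle = 19.97 degrees

19.97


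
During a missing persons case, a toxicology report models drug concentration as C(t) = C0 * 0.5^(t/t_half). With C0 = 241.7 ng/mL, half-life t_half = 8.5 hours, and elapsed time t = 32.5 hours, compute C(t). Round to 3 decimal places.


Drug concentration decay:
Number of half-lives = t / t_half = 32.5 / 8.5 = 3.823529
Decay factor = 0.5^3.823529 = 0.07063226
C(t) = 241.7 * 0.07063226 = 17.072 ng/mL

17.072


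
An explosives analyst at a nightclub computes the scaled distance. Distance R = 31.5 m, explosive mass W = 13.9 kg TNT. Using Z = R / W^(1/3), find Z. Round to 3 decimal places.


Scaled distance calculation:
W^(1/3) = 13.9^(1/3) = 2.40439
Z = R / W^(1/3) = 31.5 / 2.40439
Z = 13.101 m/kg^(1/3)

13.101


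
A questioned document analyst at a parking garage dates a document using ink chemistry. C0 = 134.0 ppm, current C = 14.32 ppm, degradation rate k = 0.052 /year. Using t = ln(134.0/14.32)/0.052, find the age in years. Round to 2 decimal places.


Document age estimation:
C0/C = 134.0 / 14.32 = 9.357542
ln(C0/C) = 2.236183
t = 2.236183 / 0.052 = 43.00 years

43.00


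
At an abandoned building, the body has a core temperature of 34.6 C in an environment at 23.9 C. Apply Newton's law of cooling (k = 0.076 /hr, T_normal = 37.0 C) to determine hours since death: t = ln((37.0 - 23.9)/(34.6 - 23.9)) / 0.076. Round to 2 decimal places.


Using Newton's law of cooling:
t = ln((T_normal - T_ambient) / (T_body - T_ambient)) / k
T_normal - T_ambient = 13.1
T_body - T_ambient = 10.7
Ratio = 1.224299
ln(ratio) = 0.202368
t = 0.202368 / 0.076 = 2.66 hours

2.66


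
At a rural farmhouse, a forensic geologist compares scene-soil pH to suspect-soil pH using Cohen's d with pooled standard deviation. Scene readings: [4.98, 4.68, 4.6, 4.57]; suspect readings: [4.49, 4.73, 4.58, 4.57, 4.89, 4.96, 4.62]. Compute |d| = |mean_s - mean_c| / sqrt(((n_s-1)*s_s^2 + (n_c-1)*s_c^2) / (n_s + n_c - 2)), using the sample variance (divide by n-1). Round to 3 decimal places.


Pooled-variance Cohen's d for soil pH comparison:
Scene mean = 18.83 / 4 = 4.7075
Suspect mean = 32.84 / 7 = 4.691429
Scene sample variance s_s^2 = 0.035158
Suspect sample variance s_c^2 = 0.030981
Pooled variance = ((n_s-1)*s_s^2 + (n_c-1)*s_c^2) / (n_s + n_c - 2) = 0.032373
Pooled SD = sqrt(0.032373) = 0.179925
Mean difference = 0.016071
|d| = |0.016071| / 0.179925 = 0.089

0.089


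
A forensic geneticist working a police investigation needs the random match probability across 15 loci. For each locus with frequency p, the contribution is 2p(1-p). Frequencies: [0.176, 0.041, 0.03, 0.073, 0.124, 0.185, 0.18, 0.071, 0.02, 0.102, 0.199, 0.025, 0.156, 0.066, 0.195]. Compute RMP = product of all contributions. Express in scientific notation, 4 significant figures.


Computing RMP for 15 loci:
Locus 1: 2 * 0.176 * 0.824 = 0.290048
Locus 2: 2 * 0.041 * 0.959 = 0.078638
Locus 3: 2 * 0.03 * 0.97 = 0.0582
Locus 4: 2 * 0.073 * 0.927 = 0.135342
Locus 5: 2 * 0.124 * 0.876 = 0.217248
Locus 6: 2 * 0.185 * 0.815 = 0.30155
Locus 7: 2 * 0.18 * 0.82 = 0.2952
Locus 8: 2 * 0.071 * 0.929 = 0.131918
Locus 9: 2 * 0.02 * 0.98 = 0.0392
Locus 10: 2 * 0.102 * 0.898 = 0.183192
Locus 11: 2 * 0.199 * 0.801 = 0.318798
Locus 12: 2 * 0.025 * 0.975 = 0.04875
Locus 13: 2 * 0.156 * 0.844 = 0.263328
Locus 14: 2 * 0.066 * 0.934 = 0.123288
Locus 15: 2 * 0.195 * 0.805 = 0.31395
RMP = 5.214e-13

5.214e-13
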